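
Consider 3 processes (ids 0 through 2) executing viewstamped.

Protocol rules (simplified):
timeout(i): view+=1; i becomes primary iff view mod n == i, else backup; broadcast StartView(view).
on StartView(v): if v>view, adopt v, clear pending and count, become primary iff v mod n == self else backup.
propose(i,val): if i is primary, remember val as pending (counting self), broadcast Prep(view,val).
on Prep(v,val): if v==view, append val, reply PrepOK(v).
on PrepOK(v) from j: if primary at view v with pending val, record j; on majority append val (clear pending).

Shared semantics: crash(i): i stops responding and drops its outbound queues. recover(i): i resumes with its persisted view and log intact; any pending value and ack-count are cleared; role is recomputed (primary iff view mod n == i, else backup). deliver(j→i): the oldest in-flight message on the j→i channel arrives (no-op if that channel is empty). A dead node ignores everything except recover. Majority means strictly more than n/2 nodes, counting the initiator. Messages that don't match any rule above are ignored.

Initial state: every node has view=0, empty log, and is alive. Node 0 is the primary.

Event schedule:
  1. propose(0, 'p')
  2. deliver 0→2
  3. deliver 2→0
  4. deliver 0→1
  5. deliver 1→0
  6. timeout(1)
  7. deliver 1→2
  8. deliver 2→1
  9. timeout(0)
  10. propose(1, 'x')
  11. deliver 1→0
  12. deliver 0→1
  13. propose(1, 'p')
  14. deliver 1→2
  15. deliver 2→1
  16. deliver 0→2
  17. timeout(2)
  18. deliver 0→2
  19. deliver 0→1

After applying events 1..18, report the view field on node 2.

2

e1 propose(0,'p'): ·
e2 deliver 0→2: 2[back,v=0,p]
e3 deliver 2→0: 0[prim,v=0,p]
e4 deliver 0→1: 1[back,v=0,p]
e5 deliver 1→0: ·
e6 timeout(1): 1[prim,v=1,p]
e7 deliver 1→2: 2[back,v=1,p]
e8 deliver 2→1: ·
e9 timeout(0): 0[back,v=1,p]
e10 propose(1,'x'): ·
e11 deliver 1→0: ·
e12 deliver 0→1: ·
e13 propose(1,'p'): ·
e14 deliver 1→2: 2[back,v=1,p,x]
e15 deliver 2→1: 1[prim,v=1,p,p]
e16 deliver 0→2: ·
e17 timeout(2): 2[prim,v=2,p,x]
e18 deliver 0→2: ·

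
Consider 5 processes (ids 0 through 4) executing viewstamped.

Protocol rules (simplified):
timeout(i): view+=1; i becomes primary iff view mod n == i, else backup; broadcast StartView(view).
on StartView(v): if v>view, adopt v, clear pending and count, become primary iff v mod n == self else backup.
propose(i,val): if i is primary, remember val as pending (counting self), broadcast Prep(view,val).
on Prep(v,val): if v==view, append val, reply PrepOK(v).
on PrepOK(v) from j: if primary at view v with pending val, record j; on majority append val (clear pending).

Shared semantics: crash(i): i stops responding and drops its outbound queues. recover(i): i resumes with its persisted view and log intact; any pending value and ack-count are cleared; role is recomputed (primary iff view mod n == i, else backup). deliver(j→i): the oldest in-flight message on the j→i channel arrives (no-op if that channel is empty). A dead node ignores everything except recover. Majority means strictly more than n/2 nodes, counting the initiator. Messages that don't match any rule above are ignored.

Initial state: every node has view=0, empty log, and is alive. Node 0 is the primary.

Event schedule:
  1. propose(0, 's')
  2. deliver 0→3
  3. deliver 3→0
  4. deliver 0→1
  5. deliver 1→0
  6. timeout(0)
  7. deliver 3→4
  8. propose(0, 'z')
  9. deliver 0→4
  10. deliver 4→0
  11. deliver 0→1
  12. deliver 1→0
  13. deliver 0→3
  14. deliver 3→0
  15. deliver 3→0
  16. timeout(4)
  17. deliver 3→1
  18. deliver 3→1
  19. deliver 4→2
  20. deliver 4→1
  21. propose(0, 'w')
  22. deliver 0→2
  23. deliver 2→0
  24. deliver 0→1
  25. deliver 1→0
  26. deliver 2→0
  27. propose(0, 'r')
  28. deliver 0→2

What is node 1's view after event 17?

after 1 — propose(0,'s'): ·
after 2 — deliver 0→3: n3:back/v0/[s]
after 3 — deliver 3→0: ·
after 4 — deliver 0→1: n1:back/v0/[s]
after 5 — deliver 1→0: n0:prim/v0/[s]
after 6 — timeout(0): n0:back/v1/[s]
after 7 — deliver 3→4: ·
after 8 — propose(0,'z'): ·
after 9 — deliver 0→4: n4:back/v0/[s]
after 10 — deliver 4→0: ·
after 11 — deliver 0→1: n1:prim/v1/[s]
after 12 — deliver 1→0: ·
after 13 — deliver 0→3: n3:back/v1/[s]
after 14 — deliver 3→0: ·
after 15 — deliver 3→0: ·
after 16 — timeout(4): n4:back/v1/[s]
after 17 — deliver 3→1: ·

1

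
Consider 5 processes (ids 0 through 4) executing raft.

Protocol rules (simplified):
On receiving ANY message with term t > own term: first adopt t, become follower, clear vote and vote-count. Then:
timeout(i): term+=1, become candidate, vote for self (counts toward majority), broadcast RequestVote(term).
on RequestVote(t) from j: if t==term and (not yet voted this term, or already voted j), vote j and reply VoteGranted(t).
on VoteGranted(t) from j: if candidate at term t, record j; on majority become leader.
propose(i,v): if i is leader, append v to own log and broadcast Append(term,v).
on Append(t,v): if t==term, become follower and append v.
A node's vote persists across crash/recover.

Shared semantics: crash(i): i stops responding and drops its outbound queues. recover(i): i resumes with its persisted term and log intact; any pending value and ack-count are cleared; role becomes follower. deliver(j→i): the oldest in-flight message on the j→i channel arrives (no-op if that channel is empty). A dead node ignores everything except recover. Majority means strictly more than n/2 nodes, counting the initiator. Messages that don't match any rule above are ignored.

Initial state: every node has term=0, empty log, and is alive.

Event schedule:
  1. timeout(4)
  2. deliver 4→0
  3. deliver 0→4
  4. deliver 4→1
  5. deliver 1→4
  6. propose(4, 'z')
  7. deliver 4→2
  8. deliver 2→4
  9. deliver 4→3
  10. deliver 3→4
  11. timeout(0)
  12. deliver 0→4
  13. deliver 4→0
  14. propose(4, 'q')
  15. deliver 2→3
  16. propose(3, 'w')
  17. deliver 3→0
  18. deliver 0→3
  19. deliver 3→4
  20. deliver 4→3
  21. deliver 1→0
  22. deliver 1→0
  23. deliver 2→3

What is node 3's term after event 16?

1. timeout(4):  <4:cand t1 ->
2. deliver 4→0:  <0:foll t1 ->
3. deliver 0→4:  nop
4. deliver 4→1:  <1:foll t1 ->
5. deliver 1→4:  <4:lead t1 ->
6. propose(4,'z'):  <4:lead t1 z>
7. deliver 4→2:  <2:foll t1 ->
8. deliver 2→4:  nop
9. deliver 4→3:  <3:foll t1 ->
10. deliver 3→4:  nop
11. timeout(0):  <0:cand t2 ->
12. deliver 0→4:  <4:foll t2 z>
13. deliver 4→0:  nop
14. propose(4,'q'):  nop
15. deliver 2→3:  nop
16. propose(3,'w'):  nop

1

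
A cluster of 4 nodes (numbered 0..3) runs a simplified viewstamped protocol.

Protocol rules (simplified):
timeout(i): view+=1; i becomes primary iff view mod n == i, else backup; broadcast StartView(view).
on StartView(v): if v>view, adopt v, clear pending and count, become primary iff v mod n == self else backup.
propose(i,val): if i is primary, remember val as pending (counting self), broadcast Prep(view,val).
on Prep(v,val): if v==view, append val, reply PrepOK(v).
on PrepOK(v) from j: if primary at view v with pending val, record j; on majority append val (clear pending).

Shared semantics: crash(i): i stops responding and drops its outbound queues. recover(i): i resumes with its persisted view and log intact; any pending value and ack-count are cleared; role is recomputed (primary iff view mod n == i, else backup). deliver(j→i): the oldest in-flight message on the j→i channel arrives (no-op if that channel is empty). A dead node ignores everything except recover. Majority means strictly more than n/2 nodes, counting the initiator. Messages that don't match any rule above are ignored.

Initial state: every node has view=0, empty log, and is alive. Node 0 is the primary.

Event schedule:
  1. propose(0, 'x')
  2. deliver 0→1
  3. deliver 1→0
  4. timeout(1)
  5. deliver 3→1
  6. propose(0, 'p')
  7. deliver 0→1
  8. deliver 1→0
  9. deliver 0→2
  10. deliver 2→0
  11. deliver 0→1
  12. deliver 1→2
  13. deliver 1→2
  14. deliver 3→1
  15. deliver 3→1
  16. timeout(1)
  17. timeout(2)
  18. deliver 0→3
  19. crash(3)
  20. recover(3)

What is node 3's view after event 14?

after 1 — propose(0,'x'): ·
after 2 — deliver 0→1: n1:back/v0/[x]
after 3 — deliver 1→0: ·
after 4 — timeout(1): n1:prim/v1/[x]
after 5 — deliver 3→1: ·
after 6 — propose(0,'p'): ·
after 7 — deliver 0→1: ·
after 8 — deliver 1→0: n0:back/v1/[-]
after 9 — deliver 0→2: n2:back/v0/[x]
after 10 — deliver 2→0: ·
after 11 — deliver 0→1: ·
after 12 — deliver 1→2: n2:back/v1/[x]
after 13 — deliver 1→2: ·
after 14 — deliver 3→1: ·

0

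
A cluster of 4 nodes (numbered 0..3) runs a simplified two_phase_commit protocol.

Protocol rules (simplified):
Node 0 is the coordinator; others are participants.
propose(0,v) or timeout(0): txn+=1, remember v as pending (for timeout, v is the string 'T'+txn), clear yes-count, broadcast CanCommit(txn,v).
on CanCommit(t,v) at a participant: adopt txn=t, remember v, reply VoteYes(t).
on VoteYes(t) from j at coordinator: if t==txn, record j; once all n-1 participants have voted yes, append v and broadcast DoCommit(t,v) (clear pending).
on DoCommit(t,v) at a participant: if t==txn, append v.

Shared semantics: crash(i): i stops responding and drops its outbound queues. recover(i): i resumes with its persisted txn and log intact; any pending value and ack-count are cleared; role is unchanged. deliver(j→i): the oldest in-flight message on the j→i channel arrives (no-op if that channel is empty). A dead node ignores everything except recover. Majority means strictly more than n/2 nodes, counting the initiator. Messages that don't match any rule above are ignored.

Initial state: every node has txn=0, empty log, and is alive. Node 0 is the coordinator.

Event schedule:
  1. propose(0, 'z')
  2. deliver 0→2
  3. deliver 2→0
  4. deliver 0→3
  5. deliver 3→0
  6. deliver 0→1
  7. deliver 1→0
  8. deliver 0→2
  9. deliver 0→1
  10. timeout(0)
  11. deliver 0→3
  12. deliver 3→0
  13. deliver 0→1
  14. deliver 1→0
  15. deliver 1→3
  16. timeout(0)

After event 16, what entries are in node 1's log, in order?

z

e1 propose(0,'z'): 0[coor,t=1,-]
e2 deliver 0→2: 2[part,t=1,-]
e3 deliver 2→0: ·
e4 deliver 0→3: 3[part,t=1,-]
e5 deliver 3→0: ·
e6 deliver 0→1: 1[part,t=1,-]
e7 deliver 1→0: 0[coor,t=1,z]
e8 deliver 0→2: 2[part,t=1,z]
e9 deliver 0→1: 1[part,t=1,z]
e10 timeout(0): 0[coor,t=2,z]
e11 deliver 0→3: 3[part,t=1,z]
e12 deliver 3→0: ·
e13 deliver 0→1: 1[part,t=2,z]
e14 deliver 1→0: ·
e15 deliver 1→3: ·
e16 timeout(0): 0[coor,t=3,z]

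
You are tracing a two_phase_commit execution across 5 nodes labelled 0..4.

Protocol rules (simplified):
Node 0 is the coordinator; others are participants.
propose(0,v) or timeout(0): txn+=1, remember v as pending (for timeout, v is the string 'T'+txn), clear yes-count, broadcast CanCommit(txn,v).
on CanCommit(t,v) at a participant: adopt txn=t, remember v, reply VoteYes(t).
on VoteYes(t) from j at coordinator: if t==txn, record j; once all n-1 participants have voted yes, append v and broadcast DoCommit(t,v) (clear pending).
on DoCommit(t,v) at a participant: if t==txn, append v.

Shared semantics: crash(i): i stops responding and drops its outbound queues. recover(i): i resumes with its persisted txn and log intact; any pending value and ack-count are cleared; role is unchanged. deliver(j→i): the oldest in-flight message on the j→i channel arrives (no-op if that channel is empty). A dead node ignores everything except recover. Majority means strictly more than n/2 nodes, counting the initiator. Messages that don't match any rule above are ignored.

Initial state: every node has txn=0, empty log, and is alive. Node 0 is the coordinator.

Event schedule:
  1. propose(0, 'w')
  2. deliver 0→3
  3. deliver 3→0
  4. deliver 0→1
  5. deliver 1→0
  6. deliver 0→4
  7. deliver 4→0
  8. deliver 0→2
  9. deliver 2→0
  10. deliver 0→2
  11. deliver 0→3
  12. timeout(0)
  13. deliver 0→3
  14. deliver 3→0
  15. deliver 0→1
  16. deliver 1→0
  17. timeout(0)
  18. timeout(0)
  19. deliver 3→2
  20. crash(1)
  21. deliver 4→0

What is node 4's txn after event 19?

1

e1 propose(0,'w'): 0[coor,t=1,-]
e2 deliver 0→3: 3[part,t=1,-]
e3 deliver 3→0: ·
e4 deliver 0→1: 1[part,t=1,-]
e5 deliver 1→0: ·
e6 deliver 0→4: 4[part,t=1,-]
e7 deliver 4→0: ·
e8 deliver 0→2: 2[part,t=1,-]
e9 deliver 2→0: 0[coor,t=1,w]
e10 deliver 0→2: 2[part,t=1,w]
e11 deliver 0→3: 3[part,t=1,w]
e12 timeout(0): 0[coor,t=2,w]
e13 deliver 0→3: 3[part,t=2,w]
e14 deliver 3→0: ·
e15 deliver 0→1: 1[part,t=1,w]
e16 deliver 1→0: ·
e17 timeout(0): 0[coor,t=3,w]
e18 timeout(0): 0[coor,t=4,w]
e19 deliver 3→2: ·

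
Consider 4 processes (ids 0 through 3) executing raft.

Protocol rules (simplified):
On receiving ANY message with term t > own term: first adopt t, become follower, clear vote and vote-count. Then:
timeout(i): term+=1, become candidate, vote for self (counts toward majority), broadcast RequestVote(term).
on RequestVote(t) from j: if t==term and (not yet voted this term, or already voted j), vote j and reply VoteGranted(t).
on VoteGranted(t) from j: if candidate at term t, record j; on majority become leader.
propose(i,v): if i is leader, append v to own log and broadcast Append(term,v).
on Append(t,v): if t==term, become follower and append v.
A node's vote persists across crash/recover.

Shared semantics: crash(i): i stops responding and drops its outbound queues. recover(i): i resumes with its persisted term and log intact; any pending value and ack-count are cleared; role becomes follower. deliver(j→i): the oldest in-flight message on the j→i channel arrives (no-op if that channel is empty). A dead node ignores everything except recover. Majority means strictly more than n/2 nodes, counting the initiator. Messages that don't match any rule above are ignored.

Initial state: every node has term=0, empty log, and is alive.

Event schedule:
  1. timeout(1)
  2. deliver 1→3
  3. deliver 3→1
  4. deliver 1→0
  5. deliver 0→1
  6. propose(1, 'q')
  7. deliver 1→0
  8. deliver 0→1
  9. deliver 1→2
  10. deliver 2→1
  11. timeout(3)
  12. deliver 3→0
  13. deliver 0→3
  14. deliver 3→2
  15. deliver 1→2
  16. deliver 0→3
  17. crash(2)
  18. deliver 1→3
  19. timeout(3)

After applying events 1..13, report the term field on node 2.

e1 timeout(1): 1[cand,t=1,-]
e2 deliver 1→3: 3[foll,t=1,-]
e3 deliver 3→1: ·
e4 deliver 1→0: 0[foll,t=1,-]
e5 deliver 0→1: 1[lead,t=1,-]
e6 propose(1,'q'): 1[lead,t=1,q]
e7 deliver 1→0: 0[foll,t=1,q]
e8 deliver 0→1: ·
e9 deliver 1→2: 2[foll,t=1,-]
e10 deliver 2→1: ·
e11 timeout(3): 3[cand,t=2,-]
e12 deliver 3→0: 0[foll,t=2,q]
e13 deliver 0→3: ·

1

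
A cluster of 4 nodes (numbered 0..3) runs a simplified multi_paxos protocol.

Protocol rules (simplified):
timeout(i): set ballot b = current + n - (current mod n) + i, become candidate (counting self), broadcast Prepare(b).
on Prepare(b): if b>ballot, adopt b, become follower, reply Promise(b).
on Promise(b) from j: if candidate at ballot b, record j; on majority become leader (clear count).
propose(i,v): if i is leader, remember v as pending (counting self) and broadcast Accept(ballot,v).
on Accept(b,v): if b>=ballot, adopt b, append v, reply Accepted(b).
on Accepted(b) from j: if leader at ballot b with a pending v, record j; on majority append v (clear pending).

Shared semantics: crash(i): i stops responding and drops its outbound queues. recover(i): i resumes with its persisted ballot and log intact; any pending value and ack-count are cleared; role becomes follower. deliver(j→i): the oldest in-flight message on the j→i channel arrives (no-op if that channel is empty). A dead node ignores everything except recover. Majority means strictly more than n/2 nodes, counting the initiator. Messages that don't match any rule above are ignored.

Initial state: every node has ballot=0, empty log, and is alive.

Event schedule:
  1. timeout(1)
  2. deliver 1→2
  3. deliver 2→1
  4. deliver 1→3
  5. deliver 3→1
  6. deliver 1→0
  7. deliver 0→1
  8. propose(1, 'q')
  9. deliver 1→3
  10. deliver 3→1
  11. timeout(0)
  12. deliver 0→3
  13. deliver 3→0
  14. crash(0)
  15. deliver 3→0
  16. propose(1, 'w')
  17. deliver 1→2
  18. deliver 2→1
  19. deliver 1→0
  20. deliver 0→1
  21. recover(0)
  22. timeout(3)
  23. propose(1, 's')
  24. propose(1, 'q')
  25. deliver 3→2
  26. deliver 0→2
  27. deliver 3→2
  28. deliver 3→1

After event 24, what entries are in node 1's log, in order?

empty

[1] timeout(1) → N1(cand b5 [-])
[2] deliver 1→2 → N2(foll b5 [-])
[3] deliver 2→1 → ∅
[4] deliver 1→3 → N3(foll b5 [-])
[5] deliver 3→1 → N1(lead b5 [-])
[6] deliver 1→0 → N0(foll b5 [-])
[7] deliver 0→1 → ∅
[8] propose(1,'q') → ∅
[9] deliver 1→3 → N3(foll b5 [q])
[10] deliver 3→1 → ∅
[11] timeout(0) → N0(cand b8 [-])
[12] deliver 0→3 → N3(foll b8 [q])
[13] deliver 3→0 → ∅
[14] crash(0) → N0(✗cand b8 [-])
[15] deliver 3→0 → ∅
[16] propose(1,'w') → ∅
[17] deliver 1→2 → N2(foll b5 [q])
[18] deliver 2→1 → ∅
[19] deliver 1→0 → ∅
[20] deliver 0→1 → ∅
[21] recover(0) → N0(foll b8 [-])
[22] timeout(3) → N3(cand b15 [q])
[23] propose(1,'s') → ∅
[24] propose(1,'q') → ∅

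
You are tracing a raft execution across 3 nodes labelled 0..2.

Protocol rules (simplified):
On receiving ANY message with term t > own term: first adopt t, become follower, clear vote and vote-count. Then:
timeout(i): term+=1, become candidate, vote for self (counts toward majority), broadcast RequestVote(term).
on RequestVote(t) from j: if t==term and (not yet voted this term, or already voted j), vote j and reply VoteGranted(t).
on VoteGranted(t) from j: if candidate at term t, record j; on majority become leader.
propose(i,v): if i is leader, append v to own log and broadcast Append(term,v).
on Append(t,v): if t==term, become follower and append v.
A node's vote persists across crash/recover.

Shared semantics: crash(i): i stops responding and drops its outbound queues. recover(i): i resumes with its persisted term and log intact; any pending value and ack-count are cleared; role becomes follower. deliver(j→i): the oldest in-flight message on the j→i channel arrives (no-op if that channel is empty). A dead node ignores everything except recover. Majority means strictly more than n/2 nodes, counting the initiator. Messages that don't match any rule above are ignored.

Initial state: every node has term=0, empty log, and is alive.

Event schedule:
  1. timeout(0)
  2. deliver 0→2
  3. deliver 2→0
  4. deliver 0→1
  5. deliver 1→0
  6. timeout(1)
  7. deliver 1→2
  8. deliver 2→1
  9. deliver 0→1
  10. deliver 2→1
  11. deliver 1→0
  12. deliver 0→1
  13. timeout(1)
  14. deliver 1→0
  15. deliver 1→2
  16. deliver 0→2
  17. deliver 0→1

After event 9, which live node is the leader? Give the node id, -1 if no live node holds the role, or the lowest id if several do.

0

step 1 timeout(0): 0={cand,t=1,log=-}
step 2 deliver 0→2: 2={foll,t=1,log=-}
step 3 deliver 2→0: 0={lead,t=1,log=-}
step 4 deliver 0→1: 1={foll,t=1,log=-}
step 5 deliver 1→0: —
step 6 timeout(1): 1={cand,t=2,log=-}
step 7 deliver 1→2: 2={foll,t=2,log=-}
step 8 deliver 2→1: 1={lead,t=2,log=-}
step 9 deliver 0→1: —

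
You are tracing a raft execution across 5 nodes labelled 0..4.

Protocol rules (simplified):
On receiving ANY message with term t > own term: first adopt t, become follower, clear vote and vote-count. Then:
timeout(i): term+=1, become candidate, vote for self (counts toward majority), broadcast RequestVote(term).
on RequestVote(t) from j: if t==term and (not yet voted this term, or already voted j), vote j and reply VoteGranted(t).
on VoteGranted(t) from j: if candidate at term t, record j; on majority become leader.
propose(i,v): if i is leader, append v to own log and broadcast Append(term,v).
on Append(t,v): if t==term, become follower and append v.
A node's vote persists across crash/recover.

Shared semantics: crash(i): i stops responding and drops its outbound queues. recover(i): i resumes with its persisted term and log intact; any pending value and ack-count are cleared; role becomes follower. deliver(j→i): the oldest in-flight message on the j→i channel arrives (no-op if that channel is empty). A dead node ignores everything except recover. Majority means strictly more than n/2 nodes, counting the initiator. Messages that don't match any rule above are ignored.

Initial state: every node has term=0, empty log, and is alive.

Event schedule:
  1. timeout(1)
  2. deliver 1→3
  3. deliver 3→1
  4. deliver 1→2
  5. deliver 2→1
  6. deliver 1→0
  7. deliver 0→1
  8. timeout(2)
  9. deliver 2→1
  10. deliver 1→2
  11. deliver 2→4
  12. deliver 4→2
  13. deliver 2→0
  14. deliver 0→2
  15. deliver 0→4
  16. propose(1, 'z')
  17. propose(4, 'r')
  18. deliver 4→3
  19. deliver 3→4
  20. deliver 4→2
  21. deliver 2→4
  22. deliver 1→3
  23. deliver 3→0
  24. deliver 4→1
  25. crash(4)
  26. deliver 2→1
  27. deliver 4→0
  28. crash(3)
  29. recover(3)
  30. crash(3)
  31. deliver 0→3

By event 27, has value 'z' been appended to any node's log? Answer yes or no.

e1 timeout(1): 1[cand,t=1,-]
e2 deliver 1→3: 3[foll,t=1,-]
e3 deliver 3→1: ·
e4 deliver 1→2: 2[foll,t=1,-]
e5 deliver 2→1: 1[lead,t=1,-]
e6 deliver 1→0: 0[foll,t=1,-]
e7 deliver 0→1: ·
e8 timeout(2): 2[cand,t=2,-]
e9 deliver 2→1: 1[foll,t=2,-]
e10 deliver 1→2: ·
e11 deliver 2→4: 4[foll,t=2,-]
e12 deliver 4→2: 2[lead,t=2,-]
e13 deliver 2→0: 0[foll,t=2,-]
e14 deliver 0→2: ·
e15 deliver 0→4: ·
e16 propose(1,'z'): ·
e17 propose(4,'r'): ·
e18 deliver 4→3: ·
e19 deliver 3→4: ·
e20 deliver 4→2: ·
e21 deliver 2→4: ·
e22 deliver 1→3: ·
e23 deliver 3→0: ·
e24 deliver 4→1: ·
e25 crash(4): 4[✗foll,t=2,-]
e26 deliver 2→1: ·
e27 deliver 4→0: ·

no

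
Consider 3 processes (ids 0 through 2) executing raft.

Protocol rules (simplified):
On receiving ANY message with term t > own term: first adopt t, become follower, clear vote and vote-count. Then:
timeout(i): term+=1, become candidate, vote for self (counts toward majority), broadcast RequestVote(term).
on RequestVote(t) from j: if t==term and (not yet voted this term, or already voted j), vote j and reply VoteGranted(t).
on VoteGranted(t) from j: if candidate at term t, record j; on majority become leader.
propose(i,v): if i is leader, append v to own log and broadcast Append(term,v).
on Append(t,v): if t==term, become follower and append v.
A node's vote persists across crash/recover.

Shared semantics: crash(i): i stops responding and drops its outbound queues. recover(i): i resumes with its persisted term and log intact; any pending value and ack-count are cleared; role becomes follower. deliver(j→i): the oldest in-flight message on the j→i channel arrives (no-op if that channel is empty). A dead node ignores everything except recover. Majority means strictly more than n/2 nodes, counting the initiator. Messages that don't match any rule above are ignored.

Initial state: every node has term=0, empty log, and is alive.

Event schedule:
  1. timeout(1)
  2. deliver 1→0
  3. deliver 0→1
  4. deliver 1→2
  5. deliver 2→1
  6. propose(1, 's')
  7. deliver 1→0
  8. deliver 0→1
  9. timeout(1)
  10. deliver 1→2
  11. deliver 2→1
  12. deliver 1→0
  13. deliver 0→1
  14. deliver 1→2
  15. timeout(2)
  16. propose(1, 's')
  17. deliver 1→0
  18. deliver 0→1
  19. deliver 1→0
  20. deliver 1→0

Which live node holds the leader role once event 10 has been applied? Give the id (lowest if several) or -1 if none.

e1 timeout(1): 1[cand,t=1,-]
e2 deliver 1→0: 0[foll,t=1,-]
e3 deliver 0→1: 1[lead,t=1,-]
e4 deliver 1→2: 2[foll,t=1,-]
e5 deliver 2→1: ·
e6 propose(1,'s'): 1[lead,t=1,s]
e7 deliver 1→0: 0[foll,t=1,s]
e8 deliver 0→1: ·
e9 timeout(1): 1[cand,t=2,s]
e10 deliver 1→2: 2[foll,t=1,s]

-1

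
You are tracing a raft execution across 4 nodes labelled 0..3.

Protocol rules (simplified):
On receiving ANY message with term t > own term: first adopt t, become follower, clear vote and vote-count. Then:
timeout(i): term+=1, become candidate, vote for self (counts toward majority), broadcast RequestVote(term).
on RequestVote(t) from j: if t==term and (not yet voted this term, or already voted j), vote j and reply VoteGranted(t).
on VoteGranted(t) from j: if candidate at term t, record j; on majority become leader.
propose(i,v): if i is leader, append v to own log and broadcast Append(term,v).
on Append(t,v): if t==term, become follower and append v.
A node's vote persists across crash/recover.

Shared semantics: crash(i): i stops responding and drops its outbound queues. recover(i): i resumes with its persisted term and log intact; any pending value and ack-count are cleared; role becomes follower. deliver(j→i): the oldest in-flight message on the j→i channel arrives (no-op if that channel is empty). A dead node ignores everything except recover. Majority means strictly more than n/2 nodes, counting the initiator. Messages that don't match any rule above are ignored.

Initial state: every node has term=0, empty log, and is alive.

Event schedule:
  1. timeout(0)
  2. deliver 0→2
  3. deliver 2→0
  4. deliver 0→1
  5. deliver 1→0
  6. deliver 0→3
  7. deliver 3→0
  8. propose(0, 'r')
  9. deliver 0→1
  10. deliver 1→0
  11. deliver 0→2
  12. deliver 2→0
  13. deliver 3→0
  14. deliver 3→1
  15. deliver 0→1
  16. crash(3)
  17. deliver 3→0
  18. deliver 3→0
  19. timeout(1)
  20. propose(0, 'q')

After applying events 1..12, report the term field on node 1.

1. timeout(0):  <0:cand t1 ->
2. deliver 0→2:  <2:foll t1 ->
3. deliver 2→0:  nop
4. deliver 0→1:  <1:foll t1 ->
5. deliver 1→0:  <0:lead t1 ->
6. deliver 0→3:  <3:foll t1 ->
7. deliver 3→0:  nop
8. propose(0,'r'):  <0:lead t1 r>
9. deliver 0→1:  <1:foll t1 r>
10. deliver 1→0:  nop
11. deliver 0→2:  <2:foll t1 r>
12. deliver 2→0:  nop

1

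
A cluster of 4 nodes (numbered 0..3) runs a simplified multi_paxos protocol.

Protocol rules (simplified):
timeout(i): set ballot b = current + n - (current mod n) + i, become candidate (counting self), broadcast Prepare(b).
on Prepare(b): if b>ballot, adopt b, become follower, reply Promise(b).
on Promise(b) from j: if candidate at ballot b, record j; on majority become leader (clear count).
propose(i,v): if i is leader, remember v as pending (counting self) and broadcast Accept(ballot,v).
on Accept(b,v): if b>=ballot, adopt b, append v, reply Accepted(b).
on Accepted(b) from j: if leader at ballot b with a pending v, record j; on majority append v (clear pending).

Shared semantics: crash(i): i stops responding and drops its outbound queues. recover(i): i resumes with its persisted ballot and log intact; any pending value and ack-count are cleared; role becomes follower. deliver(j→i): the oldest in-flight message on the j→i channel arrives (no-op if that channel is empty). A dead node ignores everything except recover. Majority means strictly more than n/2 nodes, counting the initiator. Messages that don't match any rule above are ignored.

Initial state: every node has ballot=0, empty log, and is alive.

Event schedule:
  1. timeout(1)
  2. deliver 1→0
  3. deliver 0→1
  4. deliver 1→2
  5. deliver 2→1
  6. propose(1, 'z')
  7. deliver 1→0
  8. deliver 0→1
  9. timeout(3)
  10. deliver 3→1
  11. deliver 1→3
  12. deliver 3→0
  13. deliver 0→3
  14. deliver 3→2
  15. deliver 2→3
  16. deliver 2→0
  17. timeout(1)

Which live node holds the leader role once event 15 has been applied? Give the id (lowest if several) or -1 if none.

3

step 1 timeout(1): 1={cand,b=5,log=-}
step 2 deliver 1→0: 0={foll,b=5,log=-}
step 3 deliver 0→1: —
step 4 deliver 1→2: 2={foll,b=5,log=-}
step 5 deliver 2→1: 1={lead,b=5,log=-}
step 6 propose(1,'z'): —
step 7 deliver 1→0: 0={foll,b=5,log=z}
step 8 deliver 0→1: —
step 9 timeout(3): 3={cand,b=7,log=-}
step 10 deliver 3→1: 1={foll,b=7,log=-}
step 11 deliver 1→3: —
step 12 deliver 3→0: 0={foll,b=7,log=z}
step 13 deliver 0→3: —
step 14 deliver 3→2: 2={foll,b=7,log=-}
step 15 deliver 2→3: 3={lead,b=7,log=-}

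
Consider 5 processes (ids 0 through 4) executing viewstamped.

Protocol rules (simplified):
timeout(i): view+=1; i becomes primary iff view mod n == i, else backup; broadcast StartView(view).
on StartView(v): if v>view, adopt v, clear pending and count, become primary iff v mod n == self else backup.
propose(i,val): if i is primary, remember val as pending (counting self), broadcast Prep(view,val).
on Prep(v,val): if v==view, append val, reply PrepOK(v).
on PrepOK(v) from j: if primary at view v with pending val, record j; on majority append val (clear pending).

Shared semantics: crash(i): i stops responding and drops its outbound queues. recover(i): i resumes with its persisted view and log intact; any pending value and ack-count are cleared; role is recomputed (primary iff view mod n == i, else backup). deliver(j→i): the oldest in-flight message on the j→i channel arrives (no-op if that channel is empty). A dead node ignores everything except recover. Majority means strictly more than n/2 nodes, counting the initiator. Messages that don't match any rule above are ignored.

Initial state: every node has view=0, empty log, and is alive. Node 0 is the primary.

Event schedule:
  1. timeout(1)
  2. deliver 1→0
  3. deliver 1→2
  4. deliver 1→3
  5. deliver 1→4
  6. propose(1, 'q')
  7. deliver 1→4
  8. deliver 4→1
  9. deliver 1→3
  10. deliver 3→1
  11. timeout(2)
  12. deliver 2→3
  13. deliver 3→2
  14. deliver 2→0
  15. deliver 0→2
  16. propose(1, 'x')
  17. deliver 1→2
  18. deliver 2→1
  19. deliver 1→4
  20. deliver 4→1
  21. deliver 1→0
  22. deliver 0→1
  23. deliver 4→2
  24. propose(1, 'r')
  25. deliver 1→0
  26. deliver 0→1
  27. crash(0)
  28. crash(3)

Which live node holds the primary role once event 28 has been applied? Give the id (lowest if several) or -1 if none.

2

1. timeout(1):  <1:prim v1 ->
2. deliver 1→0:  <0:back v1 ->
3. deliver 1→2:  <2:back v1 ->
4. deliver 1→3:  <3:back v1 ->
5. deliver 1→4:  <4:back v1 ->
6. propose(1,'q'):  nop
7. deliver 1→4:  <4:back v1 q>
8. deliver 4→1:  nop
9. deliver 1→3:  <3:back v1 q>
10. deliver 3→1:  <1:prim v1 q>
11. timeout(2):  <2:prim v2 ->
12. deliver 2→3:  <3:back v2 q>
13. deliver 3→2:  nop
14. deliver 2→0:  <0:back v2 ->
15. deliver 0→2:  nop
16. propose(1,'x'):  nop
17. deliver 1→2:  nop
18. deliver 2→1:  <1:back v2 q>
19. deliver 1→4:  <4:back v1 q,x>
20. deliver 4→1:  nop
21. deliver 1→0:  nop
22. deliver 0→1:  nop
23. deliver 4→2:  nop
24. propose(1,'r'):  nop
25. deliver 1→0:  nop
26. deliver 0→1:  nop
27. crash(0):  <0:✗back v2 ->
28. crash(3):  <3:✗back v2 q>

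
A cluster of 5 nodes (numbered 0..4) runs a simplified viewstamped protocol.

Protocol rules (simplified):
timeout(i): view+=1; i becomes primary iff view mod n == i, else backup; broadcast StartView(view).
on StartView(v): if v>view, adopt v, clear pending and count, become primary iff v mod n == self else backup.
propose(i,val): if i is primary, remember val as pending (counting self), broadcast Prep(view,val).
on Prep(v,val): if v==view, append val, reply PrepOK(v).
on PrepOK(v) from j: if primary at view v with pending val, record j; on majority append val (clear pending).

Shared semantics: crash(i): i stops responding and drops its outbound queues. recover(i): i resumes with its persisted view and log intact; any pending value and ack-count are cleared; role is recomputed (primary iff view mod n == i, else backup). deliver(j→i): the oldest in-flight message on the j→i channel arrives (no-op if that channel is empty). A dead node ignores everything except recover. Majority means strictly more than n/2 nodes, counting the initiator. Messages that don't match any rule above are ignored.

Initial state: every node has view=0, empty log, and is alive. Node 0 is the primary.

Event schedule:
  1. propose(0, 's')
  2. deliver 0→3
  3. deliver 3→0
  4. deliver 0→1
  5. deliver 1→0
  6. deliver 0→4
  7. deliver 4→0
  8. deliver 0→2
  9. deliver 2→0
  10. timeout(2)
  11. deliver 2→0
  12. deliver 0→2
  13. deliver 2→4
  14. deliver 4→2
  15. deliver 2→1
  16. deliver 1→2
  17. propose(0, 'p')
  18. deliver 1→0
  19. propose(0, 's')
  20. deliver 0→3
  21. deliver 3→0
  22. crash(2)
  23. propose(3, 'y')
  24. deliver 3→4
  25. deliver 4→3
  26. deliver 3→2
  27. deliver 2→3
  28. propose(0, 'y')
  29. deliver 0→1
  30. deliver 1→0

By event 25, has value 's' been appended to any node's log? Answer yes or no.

yes

e1 propose(0,'s'): ·
e2 deliver 0→3: 3[back,v=0,s]
e3 deliver 3→0: ·
e4 deliver 0→1: 1[back,v=0,s]
e5 deliver 1→0: 0[prim,v=0,s]
e6 deliver 0→4: 4[back,v=0,s]
e7 deliver 4→0: ·
e8 deliver 0→2: 2[back,v=0,s]
e9 deliver 2→0: ·
e10 timeout(2): 2[back,v=1,s]
e11 deliver 2→0: 0[back,v=1,s]
e12 deliver 0→2: ·
e13 deliver 2→4: 4[back,v=1,s]
e14 deliver 4→2: ·
e15 deliver 2→1: 1[prim,v=1,s]
e16 deliver 1→2: ·
e17 propose(0,'p'): ·
e18 deliver 1→0: ·
e19 propose(0,'s'): ·
e20 deliver 0→3: ·
e21 deliver 3→0: ·
e22 crash(2): 2[✗back,v=1,s]
e23 propose(3,'y'): ·
e24 deliver 3→4: ·
e25 deliver 4→3: ·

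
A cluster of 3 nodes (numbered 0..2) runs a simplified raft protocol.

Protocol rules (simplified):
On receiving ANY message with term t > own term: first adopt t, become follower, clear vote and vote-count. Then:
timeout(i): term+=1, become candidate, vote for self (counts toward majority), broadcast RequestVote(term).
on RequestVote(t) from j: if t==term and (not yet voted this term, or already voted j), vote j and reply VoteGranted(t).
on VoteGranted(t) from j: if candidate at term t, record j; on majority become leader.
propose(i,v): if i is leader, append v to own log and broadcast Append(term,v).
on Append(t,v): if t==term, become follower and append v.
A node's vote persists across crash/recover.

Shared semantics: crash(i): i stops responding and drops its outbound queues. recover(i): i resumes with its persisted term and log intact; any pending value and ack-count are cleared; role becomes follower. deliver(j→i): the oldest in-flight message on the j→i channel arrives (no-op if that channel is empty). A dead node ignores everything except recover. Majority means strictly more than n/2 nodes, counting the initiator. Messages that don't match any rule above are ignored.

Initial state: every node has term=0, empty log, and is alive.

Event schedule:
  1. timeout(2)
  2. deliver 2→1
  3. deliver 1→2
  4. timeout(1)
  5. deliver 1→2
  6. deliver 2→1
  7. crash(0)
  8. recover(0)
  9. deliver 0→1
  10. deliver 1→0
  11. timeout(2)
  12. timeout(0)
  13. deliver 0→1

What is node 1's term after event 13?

2

after 1 — timeout(2): n2:cand/t1/[-]
after 2 — deliver 2→1: n1:foll/t1/[-]
after 3 — deliver 1→2: n2:lead/t1/[-]
after 4 — timeout(1): n1:cand/t2/[-]
after 5 — deliver 1→2: n2:foll/t2/[-]
after 6 — deliver 2→1: n1:lead/t2/[-]
after 7 — crash(0): n0:✗foll/t0/[-]
after 8 — recover(0): n0:foll/t0/[-]
after 9 — deliver 0→1: ·
after 10 — deliver 1→0: n0:foll/t2/[-]
after 11 — timeout(2): n2:cand/t3/[-]
after 12 — timeout(0): n0:cand/t3/[-]
after 13 — deliver 0→1: ·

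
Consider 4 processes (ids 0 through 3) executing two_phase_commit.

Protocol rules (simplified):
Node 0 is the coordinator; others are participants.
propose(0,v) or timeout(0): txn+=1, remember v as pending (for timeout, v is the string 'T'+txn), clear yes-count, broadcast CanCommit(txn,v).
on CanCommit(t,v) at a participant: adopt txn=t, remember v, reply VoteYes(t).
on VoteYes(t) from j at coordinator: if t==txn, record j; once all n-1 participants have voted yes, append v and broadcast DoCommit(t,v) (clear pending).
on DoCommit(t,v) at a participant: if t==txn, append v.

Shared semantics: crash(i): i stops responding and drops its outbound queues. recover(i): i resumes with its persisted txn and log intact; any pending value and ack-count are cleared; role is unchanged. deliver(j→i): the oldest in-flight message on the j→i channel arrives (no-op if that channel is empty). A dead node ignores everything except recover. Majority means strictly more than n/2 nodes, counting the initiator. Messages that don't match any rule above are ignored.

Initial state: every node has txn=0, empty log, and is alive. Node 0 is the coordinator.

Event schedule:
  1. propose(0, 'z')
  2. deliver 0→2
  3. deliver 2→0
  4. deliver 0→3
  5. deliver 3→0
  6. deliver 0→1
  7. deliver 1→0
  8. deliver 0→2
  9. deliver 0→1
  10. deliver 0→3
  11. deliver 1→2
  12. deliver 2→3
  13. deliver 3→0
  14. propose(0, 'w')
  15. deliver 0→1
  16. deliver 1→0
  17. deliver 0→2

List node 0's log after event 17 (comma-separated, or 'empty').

z

after 1 — propose(0,'z'): n0:coor/t1/[-]
after 2 — deliver 0→2: n2:part/t1/[-]
after 3 — deliver 2→0: ·
after 4 — deliver 0→3: n3:part/t1/[-]
after 5 — deliver 3→0: ·
after 6 — deliver 0→1: n1:part/t1/[-]
after 7 — deliver 1→0: n0:coor/t1/[z]
after 8 — deliver 0→2: n2:part/t1/[z]
after 9 — deliver 0→1: n1:part/t1/[z]
after 10 — deliver 0→3: n3:part/t1/[z]
after 11 — deliver 1→2: ·
after 12 — deliver 2→3: ·
after 13 — deliver 3→0: ·
after 14 — propose(0,'w'): n0:coor/t2/[z]
after 15 — deliver 0→1: n1:part/t2/[z]
after 16 — deliver 1→0: ·
after 17 — deliver 0→2: n2:part/t2/[z]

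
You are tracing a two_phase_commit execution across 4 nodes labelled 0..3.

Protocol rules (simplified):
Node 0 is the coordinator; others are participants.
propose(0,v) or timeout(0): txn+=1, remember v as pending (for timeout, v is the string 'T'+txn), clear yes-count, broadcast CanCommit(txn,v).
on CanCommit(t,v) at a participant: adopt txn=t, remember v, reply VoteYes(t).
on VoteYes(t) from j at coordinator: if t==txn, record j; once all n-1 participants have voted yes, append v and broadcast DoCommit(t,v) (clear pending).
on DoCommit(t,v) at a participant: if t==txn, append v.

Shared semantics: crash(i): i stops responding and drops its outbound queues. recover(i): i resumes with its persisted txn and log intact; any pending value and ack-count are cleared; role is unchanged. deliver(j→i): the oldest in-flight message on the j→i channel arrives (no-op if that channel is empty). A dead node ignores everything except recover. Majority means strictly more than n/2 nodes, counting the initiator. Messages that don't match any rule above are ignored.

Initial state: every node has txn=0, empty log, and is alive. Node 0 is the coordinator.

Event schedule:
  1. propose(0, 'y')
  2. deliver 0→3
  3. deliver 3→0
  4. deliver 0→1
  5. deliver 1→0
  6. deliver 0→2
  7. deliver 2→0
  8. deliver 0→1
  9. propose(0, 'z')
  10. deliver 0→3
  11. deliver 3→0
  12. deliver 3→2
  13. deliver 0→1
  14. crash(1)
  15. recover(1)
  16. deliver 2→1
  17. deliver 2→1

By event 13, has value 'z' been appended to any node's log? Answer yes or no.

no

e1 propose(0,'y'): 0[coor,t=1,-]
e2 deliver 0→3: 3[part,t=1,-]
e3 deliver 3→0: ·
e4 deliver 0→1: 1[part,t=1,-]
e5 deliver 1→0: ·
e6 deliver 0→2: 2[part,t=1,-]
e7 deliver 2→0: 0[coor,t=1,y]
e8 deliver 0→1: 1[part,t=1,y]
e9 propose(0,'z'): 0[coor,t=2,y]
e10 deliver 0→3: 3[part,t=1,y]
e11 deliver 3→0: ·
e12 deliver 3→2: ·
e13 deliver 0→1: 1[part,t=2,y]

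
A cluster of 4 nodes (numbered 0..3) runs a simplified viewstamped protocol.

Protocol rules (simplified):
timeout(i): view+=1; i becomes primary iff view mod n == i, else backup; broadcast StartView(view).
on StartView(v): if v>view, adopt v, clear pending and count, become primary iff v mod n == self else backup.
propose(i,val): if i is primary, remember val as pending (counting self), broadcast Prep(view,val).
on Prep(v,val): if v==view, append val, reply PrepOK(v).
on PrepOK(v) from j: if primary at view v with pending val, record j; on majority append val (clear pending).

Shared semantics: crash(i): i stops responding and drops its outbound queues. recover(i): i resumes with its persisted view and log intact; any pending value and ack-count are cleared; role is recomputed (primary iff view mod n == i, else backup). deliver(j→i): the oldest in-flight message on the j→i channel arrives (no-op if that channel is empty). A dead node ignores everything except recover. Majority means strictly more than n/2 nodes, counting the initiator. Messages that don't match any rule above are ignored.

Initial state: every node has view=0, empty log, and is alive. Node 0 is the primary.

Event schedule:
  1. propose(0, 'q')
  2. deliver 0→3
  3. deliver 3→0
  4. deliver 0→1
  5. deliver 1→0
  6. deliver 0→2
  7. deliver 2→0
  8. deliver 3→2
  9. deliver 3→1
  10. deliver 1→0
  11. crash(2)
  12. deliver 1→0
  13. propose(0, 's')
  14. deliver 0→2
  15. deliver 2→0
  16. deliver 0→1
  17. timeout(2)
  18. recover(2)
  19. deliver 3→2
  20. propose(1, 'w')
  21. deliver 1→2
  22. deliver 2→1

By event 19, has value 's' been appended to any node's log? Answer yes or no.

1. propose(0,'q'):  nop
2. deliver 0→3:  <3:back v0 q>
3. deliver 3→0:  nop
4. deliver 0→1:  <1:back v0 q>
5. deliver 1→0:  <0:prim v0 q>
6. deliver 0→2:  <2:back v0 q>
7. deliver 2→0:  nop
8. deliver 3→2:  nop
9. deliver 3→1:  nop
10. deliver 1→0:  nop
11. crash(2):  <2:✗back v0 q>
12. deliver 1→0:  nop
13. propose(0,'s'):  nop
14. deliver 0→2:  nop
15. deliver 2→0:  nop
16. deliver 0→1:  <1:back v0 q,s>
17. timeout(2):  nop
18. recover(2):  <2:back v0 q>
19. deliver 3→2:  nop

yes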